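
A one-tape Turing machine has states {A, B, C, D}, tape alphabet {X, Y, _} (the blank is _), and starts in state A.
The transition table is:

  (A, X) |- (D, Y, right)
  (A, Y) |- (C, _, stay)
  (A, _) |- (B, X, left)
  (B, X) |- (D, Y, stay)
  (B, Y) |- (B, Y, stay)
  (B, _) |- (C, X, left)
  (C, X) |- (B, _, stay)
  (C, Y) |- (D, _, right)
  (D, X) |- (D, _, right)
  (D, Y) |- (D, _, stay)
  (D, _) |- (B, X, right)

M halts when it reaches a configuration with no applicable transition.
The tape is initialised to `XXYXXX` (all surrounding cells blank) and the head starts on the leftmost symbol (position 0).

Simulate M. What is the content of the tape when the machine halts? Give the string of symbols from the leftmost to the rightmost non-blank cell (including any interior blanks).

state=A head=0 tape=[X]XYXXX_   (A,X)→(D,Y,right)
state=D head=1 tape=Y[X]YXXX_   (D,X)→(D,_,right)
state=D head=2 tape=Y_[Y]XXX_   (D,Y)→(D,_,stay)
state=D head=2 tape=Y_[_]XXX_   (D,_)→(B,X,right)
state=B head=3 tape=Y_X[X]XX_   (B,X)→(D,Y,stay)
state=D head=3 tape=Y_X[Y]XX_   (D,Y)→(D,_,stay)
state=D head=3 tape=Y_X[_]XX_   (D,_)→(B,X,right)
state=B head=4 tape=Y_XX[X]X_   (B,X)→(D,Y,stay)
state=D head=4 tape=Y_XX[Y]X_   (D,Y)→(D,_,stay)
state=D head=4 tape=Y_XX[_]X_   (D,_)→(B,X,right)
state=B head=5 tape=Y_XXX[X]_   (B,X)→(D,Y,stay)
state=D head=5 tape=Y_XXX[Y]_   (D,Y)→(D,_,stay)
state=D head=5 tape=Y_XXX[_]_   (D,_)→(B,X,right)
state=B head=6 tape=Y_XXXX[_]   (B,_)→(C,X,left)
state=C head=5 tape=Y_XXX[X]X   (C,X)→(B,_,stay)
state=B head=5 tape=Y_XXX[_]X   (B,_)→(C,X,left)
state=C head=4 tape=Y_XX[X]XX   (C,X)→(B,_,stay)
state=B head=4 tape=Y_XX[_]XX   (B,_)→(C,X,left)
state=C head=3 tape=Y_X[X]XXX   (C,X)→(B,_,stay)
state=B head=3 tape=Y_X[_]XXX   (B,_)→(C,X,left)
state=C head=2 tape=Y_[X]XXXX   (C,X)→(B,_,stay)
state=B head=2 tape=Y_[_]XXXX   (B,_)→(C,X,left)
state=C head=1 tape=Y[_]XXXXX
The non-blank tape span at halt is Y_XXXXX.

Y_XXXXX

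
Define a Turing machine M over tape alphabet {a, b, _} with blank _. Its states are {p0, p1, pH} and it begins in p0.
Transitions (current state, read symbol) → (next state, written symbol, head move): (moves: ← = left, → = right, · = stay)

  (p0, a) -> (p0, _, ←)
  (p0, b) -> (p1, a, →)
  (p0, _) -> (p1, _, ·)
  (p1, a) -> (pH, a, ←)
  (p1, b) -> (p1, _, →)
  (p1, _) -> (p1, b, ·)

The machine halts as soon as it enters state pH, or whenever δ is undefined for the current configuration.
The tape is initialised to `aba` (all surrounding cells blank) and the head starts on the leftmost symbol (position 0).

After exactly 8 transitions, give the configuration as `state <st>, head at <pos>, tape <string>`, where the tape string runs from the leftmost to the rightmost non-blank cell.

state pH, head at 1, tape a

state=p0 head=0 tape=_[a]ba   (p0,a)→(p0,_,←)
state=p0 head=-1 tape=[_]_ba   (p0,_)→(p1,_,·)
state=p1 head=-1 tape=[_]_ba   (p1,_)→(p1,b,·)
state=p1 head=-1 tape=[b]_ba   (p1,b)→(p1,_,→)
state=p1 head=0 tape=_[_]ba   (p1,_)→(p1,b,·)
state=p1 head=0 tape=_[b]ba   (p1,b)→(p1,_,→)
state=p1 head=1 tape=__[b]a   (p1,b)→(p1,_,→)
state=p1 head=2 tape=___[a]   (p1,a)→(pH,a,←)
state=pH head=1 tape=__[_]a
After 8 steps: state pH, head at 1, tape a.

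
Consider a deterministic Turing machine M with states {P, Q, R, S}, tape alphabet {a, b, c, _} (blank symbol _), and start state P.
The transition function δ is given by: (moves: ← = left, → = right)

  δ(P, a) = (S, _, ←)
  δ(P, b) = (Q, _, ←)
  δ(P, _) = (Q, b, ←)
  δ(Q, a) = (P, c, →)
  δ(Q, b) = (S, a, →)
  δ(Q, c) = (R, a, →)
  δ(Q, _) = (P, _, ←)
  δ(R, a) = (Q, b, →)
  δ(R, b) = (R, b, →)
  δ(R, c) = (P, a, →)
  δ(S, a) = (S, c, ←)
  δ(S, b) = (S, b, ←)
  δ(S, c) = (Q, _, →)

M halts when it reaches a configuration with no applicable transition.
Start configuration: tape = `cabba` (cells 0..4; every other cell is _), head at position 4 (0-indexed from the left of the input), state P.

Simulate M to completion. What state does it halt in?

P | cabb[a]   read a → write _, move ←, go to S
S | cab[b]_   read b → write b, move ←, go to S
S | ca[b]b_   read b → write b, move ←, go to S
S | c[a]bb_   read a → write c, move ←, go to S
S | [c]cbb_   read c → write _, move →, go to Q
Q | _[c]bb_   read c → write a, move →, go to R
R | _a[b]b_   read b → write b, move →, go to R
R | _ab[b]_   read b → write b, move →, go to R
R | _abb[_]
No transition is defined for (R, _); M halts in state R.

R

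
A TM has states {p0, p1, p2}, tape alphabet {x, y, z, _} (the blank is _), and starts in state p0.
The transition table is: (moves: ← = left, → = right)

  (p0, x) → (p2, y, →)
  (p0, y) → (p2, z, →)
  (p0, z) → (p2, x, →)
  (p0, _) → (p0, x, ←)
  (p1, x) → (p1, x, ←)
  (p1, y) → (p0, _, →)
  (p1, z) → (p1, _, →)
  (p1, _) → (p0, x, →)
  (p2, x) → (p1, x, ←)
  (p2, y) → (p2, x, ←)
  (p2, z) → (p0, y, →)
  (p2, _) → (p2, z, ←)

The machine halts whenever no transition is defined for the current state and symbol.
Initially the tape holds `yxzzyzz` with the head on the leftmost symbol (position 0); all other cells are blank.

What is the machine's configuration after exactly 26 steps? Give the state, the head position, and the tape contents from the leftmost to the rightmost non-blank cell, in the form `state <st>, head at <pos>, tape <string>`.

state p1, head at 8, tape xy__y_y_x

p0 | [y]xzzyzz__   read y → write z, move →, go to p2
p2 | z[x]zzyzz__   read x → write x, move ←, go to p1
p1 | [z]xzzyzz__   read z → write _, move →, go to p1
p1 | _[x]zzyzz__   read x → write x, move ←, go to p1
p1 | [_]xzzyzz__   read _ → write x, move →, go to p0
p0 | x[x]zzyzz__   read x → write y, move →, go to p2
p2 | xy[z]zyzz__   read z → write y, move →, go to p0
p0 | xyy[z]yzz__   read z → write x, move →, go to p2
p2 | xyyx[y]zz__   read y → write x, move ←, go to p2
p2 | xyy[x]xzz__   read x → write x, move ←, go to p1
p1 | xy[y]xxzz__   read y → write _, move →, go to p0
p0 | xy_[x]xzz__   read x → write y, move →, go to p2
p2 | xy_y[x]zz__   read x → write x, move ←, go to p1
p1 | xy_[y]xzz__   read y → write _, move →, go to p0
p0 | xy__[x]zz__   read x → write y, move →, go to p2
p2 | xy__y[z]z__   read z → write y, move →, go to p0
p0 | xy__yy[z]__   read z → write x, move →, go to p2
p2 | xy__yyx[_]_   read _ → write z, move ←, go to p2
p2 | xy__yy[x]z_   read x → write x, move ←, go to p1
p1 | xy__y[y]xz_   read y → write _, move →, go to p0
p0 | xy__y_[x]z_   read x → write y, move →, go to p2
p2 | xy__y_y[z]_   read z → write y, move →, go to p0
p0 | xy__y_yy[_]   read _ → write x, move ←, go to p0
p0 | xy__y_y[y]x   read y → write z, move →, go to p2
p2 | xy__y_yz[x]   read x → write x, move ←, go to p1
p1 | xy__y_y[z]x   read z → write _, move →, go to p1
p1 | xy__y_y_[x]
After 26 steps: state p1, head at 8, tape xy__y_y_x.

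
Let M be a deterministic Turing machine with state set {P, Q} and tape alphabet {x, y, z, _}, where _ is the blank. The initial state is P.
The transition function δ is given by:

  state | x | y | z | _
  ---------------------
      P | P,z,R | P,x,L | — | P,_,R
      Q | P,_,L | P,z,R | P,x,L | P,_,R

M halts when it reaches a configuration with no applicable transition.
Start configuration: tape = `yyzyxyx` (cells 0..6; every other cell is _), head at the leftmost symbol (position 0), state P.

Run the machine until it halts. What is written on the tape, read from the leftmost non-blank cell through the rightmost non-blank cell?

zxzyxyx

P | _[y]yzyxyx   read y → write x, move L, go to P
P | [_]xyzyxyx   read _ → write _, move R, go to P
P | _[x]yzyxyx   read x → write z, move R, go to P
P | _z[y]zyxyx   read y → write x, move L, go to P
P | _[z]xzyxyx
The non-blank tape span at halt is zxzyxyx.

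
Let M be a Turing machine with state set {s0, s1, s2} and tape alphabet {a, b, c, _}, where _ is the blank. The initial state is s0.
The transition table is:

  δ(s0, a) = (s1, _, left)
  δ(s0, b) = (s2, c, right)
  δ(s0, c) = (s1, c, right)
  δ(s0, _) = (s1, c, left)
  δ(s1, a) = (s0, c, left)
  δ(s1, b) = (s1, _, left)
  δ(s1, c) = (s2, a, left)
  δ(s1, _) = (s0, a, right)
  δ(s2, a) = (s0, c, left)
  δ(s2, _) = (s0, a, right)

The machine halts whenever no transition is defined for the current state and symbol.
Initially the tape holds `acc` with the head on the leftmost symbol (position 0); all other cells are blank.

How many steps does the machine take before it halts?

8

s0 | ___[a]cc   read a → write _, move left, go to s1
s1 | __[_]_cc   read _ → write a, move right, go to s0
s0 | __a[_]cc   read _ → write c, move left, go to s1
s1 | __[a]ccc   read a → write c, move left, go to s0
s0 | _[_]cccc   read _ → write c, move left, go to s1
s1 | [_]ccccc   read _ → write a, move right, go to s0
s0 | a[c]cccc   read c → write c, move right, go to s1
s1 | ac[c]ccc   read c → write a, move left, go to s2
s2 | a[c]accc
M halts after 8 transitions.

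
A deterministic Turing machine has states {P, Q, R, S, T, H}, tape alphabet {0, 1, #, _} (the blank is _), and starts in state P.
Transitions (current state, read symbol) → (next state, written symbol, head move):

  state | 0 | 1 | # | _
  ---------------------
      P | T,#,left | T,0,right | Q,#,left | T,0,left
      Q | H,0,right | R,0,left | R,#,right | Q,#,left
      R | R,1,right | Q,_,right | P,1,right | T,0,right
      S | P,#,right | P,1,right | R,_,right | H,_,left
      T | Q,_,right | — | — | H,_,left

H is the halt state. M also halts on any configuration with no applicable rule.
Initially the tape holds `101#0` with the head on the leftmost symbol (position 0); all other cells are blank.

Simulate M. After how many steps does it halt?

9

state=P head=0 tape=[1]01#0__   (P,1)→(T,0,right)
state=T head=1 tape=0[0]1#0__   (T,0)→(Q,_,right)
state=Q head=2 tape=0_[1]#0__   (Q,1)→(R,0,left)
state=R head=1 tape=0[_]0#0__   (R,_)→(T,0,right)
state=T head=2 tape=00[0]#0__   (T,0)→(Q,_,right)
state=Q head=3 tape=00_[#]0__   (Q,#)→(R,#,right)
state=R head=4 tape=00_#[0]__   (R,0)→(R,1,right)
state=R head=5 tape=00_#1[_]_   (R,_)→(T,0,right)
state=T head=6 tape=00_#10[_]   (T,_)→(H,_,left)
state=H head=5 tape=00_#1[0]_
M halts after 9 transitions.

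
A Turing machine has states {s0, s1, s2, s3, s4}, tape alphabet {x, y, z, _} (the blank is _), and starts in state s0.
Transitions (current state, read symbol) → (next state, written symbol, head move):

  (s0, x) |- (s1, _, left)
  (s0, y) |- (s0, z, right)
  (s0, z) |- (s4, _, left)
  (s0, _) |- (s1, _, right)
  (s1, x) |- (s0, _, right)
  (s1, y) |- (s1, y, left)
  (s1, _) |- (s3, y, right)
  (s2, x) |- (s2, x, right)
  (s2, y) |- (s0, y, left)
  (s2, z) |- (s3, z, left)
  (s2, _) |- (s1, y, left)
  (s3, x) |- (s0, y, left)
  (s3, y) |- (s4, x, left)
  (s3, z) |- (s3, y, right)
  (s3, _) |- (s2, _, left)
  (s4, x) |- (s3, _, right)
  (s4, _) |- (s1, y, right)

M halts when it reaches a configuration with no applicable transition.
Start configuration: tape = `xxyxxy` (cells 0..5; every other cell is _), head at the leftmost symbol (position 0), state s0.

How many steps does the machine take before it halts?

state=s0 head=0 tape=__[x]xyxxy   (s0,x)→(s1,_,left)
state=s1 head=-1 tape=_[_]_xyxxy   (s1,_)→(s3,y,right)
state=s3 head=0 tape=_y[_]xyxxy   (s3,_)→(s2,_,left)
state=s2 head=-1 tape=_[y]_xyxxy   (s2,y)→(s0,y,left)
state=s0 head=-2 tape=[_]y_xyxxy   (s0,_)→(s1,_,right)
state=s1 head=-1 tape=_[y]_xyxxy   (s1,y)→(s1,y,left)
state=s1 head=-2 tape=[_]y_xyxxy   (s1,_)→(s3,y,right)
state=s3 head=-1 tape=y[y]_xyxxy   (s3,y)→(s4,x,left)
state=s4 head=-2 tape=[y]x_xyxxy
M halts after 8 transitions.

8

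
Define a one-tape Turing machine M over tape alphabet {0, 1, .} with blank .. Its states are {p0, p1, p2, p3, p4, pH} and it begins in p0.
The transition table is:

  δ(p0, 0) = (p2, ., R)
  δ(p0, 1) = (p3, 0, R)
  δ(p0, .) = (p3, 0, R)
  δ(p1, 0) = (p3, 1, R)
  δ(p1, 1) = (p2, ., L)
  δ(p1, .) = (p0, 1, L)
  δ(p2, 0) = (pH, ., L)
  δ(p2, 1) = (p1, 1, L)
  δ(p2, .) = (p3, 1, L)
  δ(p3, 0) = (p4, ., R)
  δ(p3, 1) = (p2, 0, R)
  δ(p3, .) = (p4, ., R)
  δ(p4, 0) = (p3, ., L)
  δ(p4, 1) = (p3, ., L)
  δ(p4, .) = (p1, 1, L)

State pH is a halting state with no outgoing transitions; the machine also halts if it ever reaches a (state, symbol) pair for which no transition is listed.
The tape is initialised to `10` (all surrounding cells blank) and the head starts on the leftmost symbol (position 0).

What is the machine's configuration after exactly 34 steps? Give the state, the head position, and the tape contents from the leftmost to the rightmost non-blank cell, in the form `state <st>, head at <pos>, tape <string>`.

state=p0 head=0 tape=.[1]0...   (p0,1)→(p3,0,R)
state=p3 head=1 tape=.0[0]...   (p3,0)→(p4,.,R)
state=p4 head=2 tape=.0.[.]..   (p4,.)→(p1,1,L)
state=p1 head=1 tape=.0[.]1..   (p1,.)→(p0,1,L)
state=p0 head=0 tape=.[0]11..   (p0,0)→(p2,.,R)
state=p2 head=1 tape=..[1]1..   (p2,1)→(p1,1,L)
state=p1 head=0 tape=.[.]11..   (p1,.)→(p0,1,L)
state=p0 head=-1 tape=[.]111..   (p0,.)→(p3,0,R)
state=p3 head=0 tape=0[1]11..   (p3,1)→(p2,0,R)
state=p2 head=1 tape=00[1]1..   (p2,1)→(p1,1,L)
state=p1 head=0 tape=0[0]11..   (p1,0)→(p3,1,R)
state=p3 head=1 tape=01[1]1..   (p3,1)→(p2,0,R)
state=p2 head=2 tape=010[1]..   (p2,1)→(p1,1,L)
state=p1 head=1 tape=01[0]1..   (p1,0)→(p3,1,R)
state=p3 head=2 tape=011[1]..   (p3,1)→(p2,0,R)
state=p2 head=3 tape=0110[.].   (p2,.)→(p3,1,L)
state=p3 head=2 tape=011[0]1.   (p3,0)→(p4,.,R)
state=p4 head=3 tape=011.[1].   (p4,1)→(p3,.,L)
state=p3 head=2 tape=011[.]..   (p3,.)→(p4,.,R)
state=p4 head=3 tape=011.[.].   (p4,.)→(p1,1,L)
state=p1 head=2 tape=011[.]1.   (p1,.)→(p0,1,L)
state=p0 head=1 tape=01[1]11.   (p0,1)→(p3,0,R)
state=p3 head=2 tape=010[1]1.   (p3,1)→(p2,0,R)
state=p2 head=3 tape=0100[1].   (p2,1)→(p1,1,L)
state=p1 head=2 tape=010[0]1.   (p1,0)→(p3,1,R)
state=p3 head=3 tape=0101[1].   (p3,1)→(p2,0,R)
state=p2 head=4 tape=01010[.]   (p2,.)→(p3,1,L)
state=p3 head=3 tape=0101[0]1   (p3,0)→(p4,.,R)
state=p4 head=4 tape=0101.[1]   (p4,1)→(p3,.,L)
state=p3 head=3 tape=0101[.].   (p3,.)→(p4,.,R)
state=p4 head=4 tape=0101.[.]   (p4,.)→(p1,1,L)
state=p1 head=3 tape=0101[.]1   (p1,.)→(p0,1,L)
state=p0 head=2 tape=010[1]11   (p0,1)→(p3,0,R)
state=p3 head=3 tape=0100[1]1   (p3,1)→(p2,0,R)
state=p2 head=4 tape=01000[1]
After 34 steps: state p2, head at 4, tape 010001.

state p2, head at 4, tape 010001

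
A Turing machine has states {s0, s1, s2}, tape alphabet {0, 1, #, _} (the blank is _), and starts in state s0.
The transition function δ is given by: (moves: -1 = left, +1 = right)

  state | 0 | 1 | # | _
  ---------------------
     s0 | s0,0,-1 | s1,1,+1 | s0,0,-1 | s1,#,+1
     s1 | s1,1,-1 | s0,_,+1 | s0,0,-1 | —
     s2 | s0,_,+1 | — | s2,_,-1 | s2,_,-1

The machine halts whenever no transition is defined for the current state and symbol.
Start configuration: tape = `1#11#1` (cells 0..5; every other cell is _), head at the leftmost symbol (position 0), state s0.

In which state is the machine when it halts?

s1

s0 | [1]#11#1__   read 1 → write 1, move +1, go to s1
s1 | 1[#]11#1__   read # → write 0, move -1, go to s0
s0 | [1]011#1__   read 1 → write 1, move +1, go to s1
s1 | 1[0]11#1__   read 0 → write 1, move -1, go to s1
s1 | [1]111#1__   read 1 → write _, move +1, go to s0
s0 | _[1]11#1__   read 1 → write 1, move +1, go to s1
s1 | _1[1]1#1__   read 1 → write _, move +1, go to s0
s0 | _1_[1]#1__   read 1 → write 1, move +1, go to s1
s1 | _1_1[#]1__   read # → write 0, move -1, go to s0
s0 | _1_[1]01__   read 1 → write 1, move +1, go to s1
s1 | _1_1[0]1__   read 0 → write 1, move -1, go to s1
s1 | _1_[1]11__   read 1 → write _, move +1, go to s0
s0 | _1__[1]1__   read 1 → write 1, move +1, go to s1
s1 | _1__1[1]__   read 1 → write _, move +1, go to s0
s0 | _1__1_[_]_   read _ → write #, move +1, go to s1
s1 | _1__1_#[_]
No transition is defined for (s1, _); M halts in state s1.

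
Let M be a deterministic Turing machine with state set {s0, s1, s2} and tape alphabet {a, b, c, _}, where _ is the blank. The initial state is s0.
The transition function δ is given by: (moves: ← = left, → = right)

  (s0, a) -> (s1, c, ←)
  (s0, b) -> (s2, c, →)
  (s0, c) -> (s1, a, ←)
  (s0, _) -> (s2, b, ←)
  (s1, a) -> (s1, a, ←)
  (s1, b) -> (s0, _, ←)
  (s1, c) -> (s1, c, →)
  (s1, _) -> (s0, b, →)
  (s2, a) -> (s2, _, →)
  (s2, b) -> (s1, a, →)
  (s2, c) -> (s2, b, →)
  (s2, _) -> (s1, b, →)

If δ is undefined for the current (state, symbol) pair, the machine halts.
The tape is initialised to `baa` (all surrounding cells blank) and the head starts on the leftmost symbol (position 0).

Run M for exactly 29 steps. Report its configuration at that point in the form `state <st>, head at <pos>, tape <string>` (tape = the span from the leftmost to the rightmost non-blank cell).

s0 | [b]aa___   read b → write c, move →, go to s2
s2 | c[a]a___   read a → write _, move →, go to s2
s2 | c_[a]___   read a → write _, move →, go to s2
s2 | c__[_]__   read _ → write b, move →, go to s1
s1 | c__b[_]_   read _ → write b, move →, go to s0
s0 | c__bb[_]   read _ → write b, move ←, go to s2
s2 | c__b[b]b   read b → write a, move →, go to s1
s1 | c__ba[b]   read b → write _, move ←, go to s0
s0 | c__b[a]_   read a → write c, move ←, go to s1
s1 | c__[b]c_   read b → write _, move ←, go to s0
s0 | c_[_]_c_   read _ → write b, move ←, go to s2
s2 | c[_]b_c_   read _ → write b, move →, go to s1
s1 | cb[b]_c_   read b → write _, move ←, go to s0
s0 | c[b]__c_   read b → write c, move →, go to s2
s2 | cc[_]_c_   read _ → write b, move →, go to s1
s1 | ccb[_]c_   read _ → write b, move →, go to s0
s0 | ccbb[c]_   read c → write a, move ←, go to s1
s1 | ccb[b]a_   read b → write _, move ←, go to s0
s0 | cc[b]_a_   read b → write c, move →, go to s2
s2 | ccc[_]a_   read _ → write b, move →, go to s1
s1 | cccb[a]_   read a → write a, move ←, go to s1
s1 | ccc[b]a_   read b → write _, move ←, go to s0
s0 | cc[c]_a_   read c → write a, move ←, go to s1
s1 | c[c]a_a_   read c → write c, move →, go to s1
s1 | cc[a]_a_   read a → write a, move ←, go to s1
s1 | c[c]a_a_   read c → write c, move →, go to s1
s1 | cc[a]_a_   read a → write a, move ←, go to s1
s1 | c[c]a_a_   read c → write c, move →, go to s1
s1 | cc[a]_a_   read a → write a, move ←, go to s1
s1 | c[c]a_a_
After 29 steps: state s1, head at 1, tape cca_a.

state s1, head at 1, tape cca_a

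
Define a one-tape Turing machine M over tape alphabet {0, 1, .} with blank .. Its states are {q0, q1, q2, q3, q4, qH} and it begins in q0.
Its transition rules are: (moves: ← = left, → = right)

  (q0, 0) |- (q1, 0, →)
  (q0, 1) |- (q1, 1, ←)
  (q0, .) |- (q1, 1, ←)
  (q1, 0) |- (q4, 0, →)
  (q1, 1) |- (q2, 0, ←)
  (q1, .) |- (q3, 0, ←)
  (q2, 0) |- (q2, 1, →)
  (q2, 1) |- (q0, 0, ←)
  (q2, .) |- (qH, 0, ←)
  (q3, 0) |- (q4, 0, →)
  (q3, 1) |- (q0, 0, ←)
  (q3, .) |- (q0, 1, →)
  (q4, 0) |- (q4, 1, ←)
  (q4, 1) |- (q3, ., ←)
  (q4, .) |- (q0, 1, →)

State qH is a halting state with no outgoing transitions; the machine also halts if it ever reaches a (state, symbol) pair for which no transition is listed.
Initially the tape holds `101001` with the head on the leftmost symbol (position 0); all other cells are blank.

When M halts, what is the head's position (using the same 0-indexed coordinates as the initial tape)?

-6

state=q0 head=0 tape=......[1]01001   (q0,1)→(q1,1,←)
state=q1 head=-1 tape=.....[.]101001   (q1,.)→(q3,0,←)
state=q3 head=-2 tape=....[.]0101001   (q3,.)→(q0,1,→)
state=q0 head=-1 tape=....1[0]101001   (q0,0)→(q1,0,→)
state=q1 head=0 tape=....10[1]01001   (q1,1)→(q2,0,←)
state=q2 head=-1 tape=....1[0]001001   (q2,0)→(q2,1,→)
state=q2 head=0 tape=....11[0]01001   (q2,0)→(q2,1,→)
state=q2 head=1 tape=....111[0]1001   (q2,0)→(q2,1,→)
state=q2 head=2 tape=....1111[1]001   (q2,1)→(q0,0,←)
state=q0 head=1 tape=....111[1]0001   (q0,1)→(q1,1,←)
state=q1 head=0 tape=....11[1]10001   (q1,1)→(q2,0,←)
state=q2 head=-1 tape=....1[1]010001   (q2,1)→(q0,0,←)
state=q0 head=-2 tape=....[1]0010001   (q0,1)→(q1,1,←)
state=q1 head=-3 tape=...[.]10010001   (q1,.)→(q3,0,←)
state=q3 head=-4 tape=..[.]010010001   (q3,.)→(q0,1,→)
state=q0 head=-3 tape=..1[0]10010001   (q0,0)→(q1,0,→)
state=q1 head=-2 tape=..10[1]0010001   (q1,1)→(q2,0,←)
state=q2 head=-3 tape=..1[0]00010001   (q2,0)→(q2,1,→)
state=q2 head=-2 tape=..11[0]0010001   (q2,0)→(q2,1,→)
state=q2 head=-1 tape=..111[0]010001   (q2,0)→(q2,1,→)
state=q2 head=0 tape=..1111[0]10001   (q2,0)→(q2,1,→)
state=q2 head=1 tape=..11111[1]0001   (q2,1)→(q0,0,←)
state=q0 head=0 tape=..1111[1]00001   (q0,1)→(q1,1,←)
state=q1 head=-1 tape=..111[1]100001   (q1,1)→(q2,0,←)
state=q2 head=-2 tape=..11[1]0100001   (q2,1)→(q0,0,←)
state=q0 head=-3 tape=..1[1]00100001   (q0,1)→(q1,1,←)
state=q1 head=-4 tape=..[1]100100001   (q1,1)→(q2,0,←)
state=q2 head=-5 tape=.[.]0100100001   (q2,.)→(qH,0,←)
state=qH head=-6 tape=[.]00100100001
At halt the head is at cell -6.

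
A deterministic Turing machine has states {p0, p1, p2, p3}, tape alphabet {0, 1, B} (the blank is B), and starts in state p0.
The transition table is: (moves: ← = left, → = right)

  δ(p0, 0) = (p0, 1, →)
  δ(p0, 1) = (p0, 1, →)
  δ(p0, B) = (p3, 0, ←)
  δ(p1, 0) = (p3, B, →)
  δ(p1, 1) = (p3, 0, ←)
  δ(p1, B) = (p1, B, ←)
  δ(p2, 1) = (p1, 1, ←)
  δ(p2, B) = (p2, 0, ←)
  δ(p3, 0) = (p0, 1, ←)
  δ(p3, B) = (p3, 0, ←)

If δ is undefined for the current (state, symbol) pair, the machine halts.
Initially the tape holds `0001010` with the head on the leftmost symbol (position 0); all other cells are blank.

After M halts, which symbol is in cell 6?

1

p0 | [0]001010B   read 0 → write 1, move →, go to p0
p0 | 1[0]01010B   read 0 → write 1, move →, go to p0
p0 | 11[0]1010B   read 0 → write 1, move →, go to p0
p0 | 111[1]010B   read 1 → write 1, move →, go to p0
p0 | 1111[0]10B   read 0 → write 1, move →, go to p0
p0 | 11111[1]0B   read 1 → write 1, move →, go to p0
p0 | 111111[0]B   read 0 → write 1, move →, go to p0
p0 | 1111111[B]   read B → write 0, move ←, go to p3
p3 | 111111[1]0
Cell 6 holds 1 when M halts.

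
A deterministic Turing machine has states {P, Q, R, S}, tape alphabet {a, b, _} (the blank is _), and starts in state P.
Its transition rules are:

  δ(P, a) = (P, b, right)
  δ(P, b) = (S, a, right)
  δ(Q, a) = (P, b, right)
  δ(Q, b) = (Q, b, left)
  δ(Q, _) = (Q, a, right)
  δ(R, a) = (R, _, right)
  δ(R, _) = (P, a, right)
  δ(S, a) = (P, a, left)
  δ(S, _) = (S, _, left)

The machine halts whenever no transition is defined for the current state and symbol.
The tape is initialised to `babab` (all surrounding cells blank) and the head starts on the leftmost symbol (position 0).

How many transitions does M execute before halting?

15

P | [b]abab_   read b → write a, move right, go to S
S | a[a]bab_   read a → write a, move left, go to P
P | [a]abab_   read a → write b, move right, go to P
P | b[a]bab_   read a → write b, move right, go to P
P | bb[b]ab_   read b → write a, move right, go to S
S | bba[a]b_   read a → write a, move left, go to P
P | bb[a]ab_   read a → write b, move right, go to P
P | bbb[a]b_   read a → write b, move right, go to P
P | bbbb[b]_   read b → write a, move right, go to S
S | bbbba[_]   read _ → write _, move left, go to S
S | bbbb[a]_   read a → write a, move left, go to P
P | bbb[b]a_   read b → write a, move right, go to S
S | bbba[a]_   read a → write a, move left, go to P
P | bbb[a]a_   read a → write b, move right, go to P
P | bbbb[a]_   read a → write b, move right, go to P
P | bbbbb[_]
M halts after 15 transitions.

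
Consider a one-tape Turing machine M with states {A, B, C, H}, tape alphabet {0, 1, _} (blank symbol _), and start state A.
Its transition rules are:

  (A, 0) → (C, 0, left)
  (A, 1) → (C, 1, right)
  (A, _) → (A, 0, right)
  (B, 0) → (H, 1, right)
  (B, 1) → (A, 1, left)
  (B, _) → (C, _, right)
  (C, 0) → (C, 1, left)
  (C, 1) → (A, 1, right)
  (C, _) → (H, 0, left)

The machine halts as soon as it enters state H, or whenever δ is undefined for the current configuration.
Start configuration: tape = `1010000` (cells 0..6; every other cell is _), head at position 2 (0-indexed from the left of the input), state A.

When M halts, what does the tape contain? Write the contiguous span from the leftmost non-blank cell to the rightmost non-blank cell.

A | 10[1]0000_   read 1 → write 1, move right, go to C
C | 101[0]000_   read 0 → write 1, move left, go to C
C | 10[1]1000_   read 1 → write 1, move right, go to A
A | 101[1]000_   read 1 → write 1, move right, go to C
C | 1011[0]00_   read 0 → write 1, move left, go to C
C | 101[1]100_   read 1 → write 1, move right, go to A
A | 1011[1]00_   read 1 → write 1, move right, go to C
C | 10111[0]0_   read 0 → write 1, move left, go to C
C | 1011[1]10_   read 1 → write 1, move right, go to A
A | 10111[1]0_   read 1 → write 1, move right, go to C
C | 101111[0]_   read 0 → write 1, move left, go to C
C | 10111[1]1_   read 1 → write 1, move right, go to A
A | 101111[1]_   read 1 → write 1, move right, go to C
C | 1011111[_]   read _ → write 0, move left, go to H
H | 101111[1]0
The non-blank tape span at halt is 10111110.

10111110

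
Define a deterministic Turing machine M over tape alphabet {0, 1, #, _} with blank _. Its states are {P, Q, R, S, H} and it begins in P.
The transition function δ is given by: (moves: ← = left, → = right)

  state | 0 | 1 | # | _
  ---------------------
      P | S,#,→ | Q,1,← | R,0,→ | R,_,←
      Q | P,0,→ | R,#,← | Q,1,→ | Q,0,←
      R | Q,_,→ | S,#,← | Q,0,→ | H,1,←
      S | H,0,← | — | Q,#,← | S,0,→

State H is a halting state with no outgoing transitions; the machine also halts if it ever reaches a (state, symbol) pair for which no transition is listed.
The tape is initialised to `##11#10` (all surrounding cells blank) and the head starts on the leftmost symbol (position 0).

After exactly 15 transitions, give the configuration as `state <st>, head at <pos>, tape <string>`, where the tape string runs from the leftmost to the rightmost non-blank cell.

state S, head at 3, tape 0000##0

P | [#]#11#10   read # → write 0, move →, go to R
R | 0[#]11#10   read # → write 0, move →, go to Q
Q | 00[1]1#10   read 1 → write #, move ←, go to R
R | 0[0]#1#10   read 0 → write _, move →, go to Q
Q | 0_[#]1#10   read # → write 1, move →, go to Q
Q | 0_1[1]#10   read 1 → write #, move ←, go to R
R | 0_[1]##10   read 1 → write #, move ←, go to S
S | 0[_]###10   read _ → write 0, move →, go to S
S | 00[#]##10   read # → write #, move ←, go to Q
Q | 0[0]###10   read 0 → write 0, move →, go to P
P | 00[#]##10   read # → write 0, move →, go to R
R | 000[#]#10   read # → write 0, move →, go to Q
Q | 0000[#]10   read # → write 1, move →, go to Q
Q | 00001[1]0   read 1 → write #, move ←, go to R
R | 0000[1]#0   read 1 → write #, move ←, go to S
S | 000[0]##0
After 15 steps: state S, head at 3, tape 0000##0.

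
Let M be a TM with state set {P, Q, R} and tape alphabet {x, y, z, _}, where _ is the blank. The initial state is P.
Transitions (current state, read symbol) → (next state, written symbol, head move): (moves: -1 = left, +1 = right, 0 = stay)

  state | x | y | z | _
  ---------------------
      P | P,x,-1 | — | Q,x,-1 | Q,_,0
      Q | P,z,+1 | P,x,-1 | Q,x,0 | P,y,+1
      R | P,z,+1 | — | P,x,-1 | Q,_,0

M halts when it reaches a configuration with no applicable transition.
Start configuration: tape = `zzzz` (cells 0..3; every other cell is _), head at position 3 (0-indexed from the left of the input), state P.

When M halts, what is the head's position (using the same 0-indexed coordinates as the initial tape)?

state=P head=3 tape=_zzz[z]   (P,z)→(Q,x,-1)
state=Q head=2 tape=_zz[z]x   (Q,z)→(Q,x,0)
state=Q head=2 tape=_zz[x]x   (Q,x)→(P,z,+1)
state=P head=3 tape=_zzz[x]   (P,x)→(P,x,-1)
state=P head=2 tape=_zz[z]x   (P,z)→(Q,x,-1)
state=Q head=1 tape=_z[z]xx   (Q,z)→(Q,x,0)
state=Q head=1 tape=_z[x]xx   (Q,x)→(P,z,+1)
state=P head=2 tape=_zz[x]x   (P,x)→(P,x,-1)
state=P head=1 tape=_z[z]xx   (P,z)→(Q,x,-1)
state=Q head=0 tape=_[z]xxx   (Q,z)→(Q,x,0)
state=Q head=0 tape=_[x]xxx   (Q,x)→(P,z,+1)
state=P head=1 tape=_z[x]xx   (P,x)→(P,x,-1)
state=P head=0 tape=_[z]xxx   (P,z)→(Q,x,-1)
state=Q head=-1 tape=[_]xxxx   (Q,_)→(P,y,+1)
state=P head=0 tape=y[x]xxx   (P,x)→(P,x,-1)
state=P head=-1 tape=[y]xxxx
At halt the head is at cell -1.

-1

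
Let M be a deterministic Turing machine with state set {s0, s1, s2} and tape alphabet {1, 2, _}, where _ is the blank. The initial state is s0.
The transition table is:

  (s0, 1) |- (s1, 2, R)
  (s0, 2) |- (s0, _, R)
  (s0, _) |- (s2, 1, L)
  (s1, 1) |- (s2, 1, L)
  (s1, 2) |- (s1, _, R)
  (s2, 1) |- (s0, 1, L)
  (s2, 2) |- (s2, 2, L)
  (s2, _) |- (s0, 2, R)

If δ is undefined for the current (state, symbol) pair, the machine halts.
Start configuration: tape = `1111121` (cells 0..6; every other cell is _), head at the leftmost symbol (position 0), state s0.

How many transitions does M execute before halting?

25

state=s0 head=0 tape=_[1]111121_   (s0,1)→(s1,2,R)
state=s1 head=1 tape=_2[1]11121_   (s1,1)→(s2,1,L)
state=s2 head=0 tape=_[2]111121_   (s2,2)→(s2,2,L)
state=s2 head=-1 tape=[_]2111121_   (s2,_)→(s0,2,R)
state=s0 head=0 tape=2[2]111121_   (s0,2)→(s0,_,R)
state=s0 head=1 tape=2_[1]11121_   (s0,1)→(s1,2,R)
state=s1 head=2 tape=2_2[1]1121_   (s1,1)→(s2,1,L)
state=s2 head=1 tape=2_[2]11121_   (s2,2)→(s2,2,L)
state=s2 head=0 tape=2[_]211121_   (s2,_)→(s0,2,R)
state=s0 head=1 tape=22[2]11121_   (s0,2)→(s0,_,R)
state=s0 head=2 tape=22_[1]1121_   (s0,1)→(s1,2,R)
state=s1 head=3 tape=22_2[1]121_   (s1,1)→(s2,1,L)
state=s2 head=2 tape=22_[2]1121_   (s2,2)→(s2,2,L)
state=s2 head=1 tape=22[_]21121_   (s2,_)→(s0,2,R)
state=s0 head=2 tape=222[2]1121_   (s0,2)→(s0,_,R)
state=s0 head=3 tape=222_[1]121_   (s0,1)→(s1,2,R)
state=s1 head=4 tape=222_2[1]21_   (s1,1)→(s2,1,L)
state=s2 head=3 tape=222_[2]121_   (s2,2)→(s2,2,L)
state=s2 head=2 tape=222[_]2121_   (s2,_)→(s0,2,R)
state=s0 head=3 tape=2222[2]121_   (s0,2)→(s0,_,R)
state=s0 head=4 tape=2222_[1]21_   (s0,1)→(s1,2,R)
state=s1 head=5 tape=2222_2[2]1_   (s1,2)→(s1,_,R)
state=s1 head=6 tape=2222_2_[1]_   (s1,1)→(s2,1,L)
state=s2 head=5 tape=2222_2[_]1_   (s2,_)→(s0,2,R)
state=s0 head=6 tape=2222_22[1]_   (s0,1)→(s1,2,R)
state=s1 head=7 tape=2222_222[_]
M halts after 25 transitions.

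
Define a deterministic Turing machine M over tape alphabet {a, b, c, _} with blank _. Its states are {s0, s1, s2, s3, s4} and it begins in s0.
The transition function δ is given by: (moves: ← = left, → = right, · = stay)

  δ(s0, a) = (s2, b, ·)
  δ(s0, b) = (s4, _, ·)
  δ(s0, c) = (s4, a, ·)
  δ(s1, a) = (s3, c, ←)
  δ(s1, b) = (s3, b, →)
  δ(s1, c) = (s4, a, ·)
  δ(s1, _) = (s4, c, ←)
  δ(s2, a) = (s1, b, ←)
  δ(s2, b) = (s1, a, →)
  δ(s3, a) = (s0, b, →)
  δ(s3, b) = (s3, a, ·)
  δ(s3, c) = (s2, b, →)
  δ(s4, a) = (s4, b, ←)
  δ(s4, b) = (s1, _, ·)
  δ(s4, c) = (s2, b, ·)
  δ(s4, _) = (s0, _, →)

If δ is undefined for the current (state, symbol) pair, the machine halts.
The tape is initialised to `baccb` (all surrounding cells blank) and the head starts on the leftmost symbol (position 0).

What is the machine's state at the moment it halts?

s0

s0 | [b]accb_   read b → write _, move ·, go to s4
s4 | [_]accb_   read _ → write _, move →, go to s0
s0 | _[a]ccb_   read a → write b, move ·, go to s2
s2 | _[b]ccb_   read b → write a, move →, go to s1
s1 | _a[c]cb_   read c → write a, move ·, go to s4
s4 | _a[a]cb_   read a → write b, move ←, go to s4
s4 | _[a]bcb_   read a → write b, move ←, go to s4
s4 | [_]bbcb_   read _ → write _, move →, go to s0
s0 | _[b]bcb_   read b → write _, move ·, go to s4
s4 | _[_]bcb_   read _ → write _, move →, go to s0
s0 | __[b]cb_   read b → write _, move ·, go to s4
s4 | __[_]cb_   read _ → write _, move →, go to s0
s0 | ___[c]b_   read c → write a, move ·, go to s4
s4 | ___[a]b_   read a → write b, move ←, go to s4
s4 | __[_]bb_   read _ → write _, move →, go to s0
s0 | ___[b]b_   read b → write _, move ·, go to s4
s4 | ___[_]b_   read _ → write _, move →, go to s0
s0 | ____[b]_   read b → write _, move ·, go to s4
s4 | ____[_]_   read _ → write _, move →, go to s0
s0 | _____[_]
No transition is defined for (s0, _); M halts in state s0.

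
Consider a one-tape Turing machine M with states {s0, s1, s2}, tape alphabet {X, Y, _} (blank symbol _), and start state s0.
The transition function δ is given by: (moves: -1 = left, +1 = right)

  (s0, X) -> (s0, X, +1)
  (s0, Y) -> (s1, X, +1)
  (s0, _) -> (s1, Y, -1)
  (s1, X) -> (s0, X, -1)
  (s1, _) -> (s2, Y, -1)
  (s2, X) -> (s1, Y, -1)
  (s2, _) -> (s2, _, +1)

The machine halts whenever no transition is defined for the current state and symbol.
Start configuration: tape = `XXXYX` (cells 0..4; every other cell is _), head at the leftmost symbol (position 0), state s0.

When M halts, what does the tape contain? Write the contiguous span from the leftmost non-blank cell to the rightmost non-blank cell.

state=s0 head=0 tape=[X]XXYX__   (s0,X)→(s0,X,+1)
state=s0 head=1 tape=X[X]XYX__   (s0,X)→(s0,X,+1)
state=s0 head=2 tape=XX[X]YX__   (s0,X)→(s0,X,+1)
state=s0 head=3 tape=XXX[Y]X__   (s0,Y)→(s1,X,+1)
state=s1 head=4 tape=XXXX[X]__   (s1,X)→(s0,X,-1)
state=s0 head=3 tape=XXX[X]X__   (s0,X)→(s0,X,+1)
state=s0 head=4 tape=XXXX[X]__   (s0,X)→(s0,X,+1)
state=s0 head=5 tape=XXXXX[_]_   (s0,_)→(s1,Y,-1)
state=s1 head=4 tape=XXXX[X]Y_   (s1,X)→(s0,X,-1)
state=s0 head=3 tape=XXX[X]XY_   (s0,X)→(s0,X,+1)
state=s0 head=4 tape=XXXX[X]Y_   (s0,X)→(s0,X,+1)
state=s0 head=5 tape=XXXXX[Y]_   (s0,Y)→(s1,X,+1)
state=s1 head=6 tape=XXXXXX[_]   (s1,_)→(s2,Y,-1)
state=s2 head=5 tape=XXXXX[X]Y   (s2,X)→(s1,Y,-1)
state=s1 head=4 tape=XXXX[X]YY   (s1,X)→(s0,X,-1)
state=s0 head=3 tape=XXX[X]XYY   (s0,X)→(s0,X,+1)
state=s0 head=4 tape=XXXX[X]YY   (s0,X)→(s0,X,+1)
state=s0 head=5 tape=XXXXX[Y]Y   (s0,Y)→(s1,X,+1)
state=s1 head=6 tape=XXXXXX[Y]
The non-blank tape span at halt is XXXXXXY.

XXXXXXY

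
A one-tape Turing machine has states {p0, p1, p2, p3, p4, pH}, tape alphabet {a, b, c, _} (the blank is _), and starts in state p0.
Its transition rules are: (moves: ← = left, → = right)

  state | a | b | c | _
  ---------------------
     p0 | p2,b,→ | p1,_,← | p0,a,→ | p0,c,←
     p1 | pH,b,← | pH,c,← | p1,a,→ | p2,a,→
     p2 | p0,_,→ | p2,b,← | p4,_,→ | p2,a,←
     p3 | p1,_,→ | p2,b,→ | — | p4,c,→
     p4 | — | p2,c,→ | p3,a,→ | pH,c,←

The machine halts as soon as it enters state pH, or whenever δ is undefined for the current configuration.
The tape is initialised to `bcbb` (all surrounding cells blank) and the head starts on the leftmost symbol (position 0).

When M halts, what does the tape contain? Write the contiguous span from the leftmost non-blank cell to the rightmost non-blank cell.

b___a

p0 | _[b]cbb_   read b → write _, move ←, go to p1
p1 | [_]_cbb_   read _ → write a, move →, go to p2
p2 | a[_]cbb_   read _ → write a, move ←, go to p2
p2 | [a]acbb_   read a → write _, move →, go to p0
p0 | _[a]cbb_   read a → write b, move →, go to p2
p2 | _b[c]bb_   read c → write _, move →, go to p4
p4 | _b_[b]b_   read b → write c, move →, go to p2
p2 | _b_c[b]_   read b → write b, move ←, go to p2
p2 | _b_[c]b_   read c → write _, move →, go to p4
p4 | _b__[b]_   read b → write c, move →, go to p2
p2 | _b__c[_]   read _ → write a, move ←, go to p2
p2 | _b__[c]a   read c → write _, move →, go to p4
p4 | _b___[a]
The non-blank tape span at halt is b___a.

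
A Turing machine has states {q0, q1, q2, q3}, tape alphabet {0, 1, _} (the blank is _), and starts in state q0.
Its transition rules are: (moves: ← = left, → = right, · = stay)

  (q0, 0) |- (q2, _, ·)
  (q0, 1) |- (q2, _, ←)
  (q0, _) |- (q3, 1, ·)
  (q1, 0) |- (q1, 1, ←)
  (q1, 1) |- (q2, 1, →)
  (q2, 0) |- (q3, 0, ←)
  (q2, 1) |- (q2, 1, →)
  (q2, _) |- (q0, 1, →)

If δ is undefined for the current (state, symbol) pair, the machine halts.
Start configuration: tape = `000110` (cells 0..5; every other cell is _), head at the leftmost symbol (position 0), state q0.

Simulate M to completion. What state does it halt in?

state=q0 head=0 tape=[0]00110_   (q0,0)→(q2,_,·)
state=q2 head=0 tape=[_]00110_   (q2,_)→(q0,1,→)
state=q0 head=1 tape=1[0]0110_   (q0,0)→(q2,_,·)
state=q2 head=1 tape=1[_]0110_   (q2,_)→(q0,1,→)
state=q0 head=2 tape=11[0]110_   (q0,0)→(q2,_,·)
state=q2 head=2 tape=11[_]110_   (q2,_)→(q0,1,→)
state=q0 head=3 tape=111[1]10_   (q0,1)→(q2,_,←)
state=q2 head=2 tape=11[1]_10_   (q2,1)→(q2,1,→)
state=q2 head=3 tape=111[_]10_   (q2,_)→(q0,1,→)
state=q0 head=4 tape=1111[1]0_   (q0,1)→(q2,_,←)
state=q2 head=3 tape=111[1]_0_   (q2,1)→(q2,1,→)
state=q2 head=4 tape=1111[_]0_   (q2,_)→(q0,1,→)
state=q0 head=5 tape=11111[0]_   (q0,0)→(q2,_,·)
state=q2 head=5 tape=11111[_]_   (q2,_)→(q0,1,→)
state=q0 head=6 tape=111111[_]   (q0,_)→(q3,1,·)
state=q3 head=6 tape=111111[1]
No transition is defined for (q3, 1); M halts in state q3.

q3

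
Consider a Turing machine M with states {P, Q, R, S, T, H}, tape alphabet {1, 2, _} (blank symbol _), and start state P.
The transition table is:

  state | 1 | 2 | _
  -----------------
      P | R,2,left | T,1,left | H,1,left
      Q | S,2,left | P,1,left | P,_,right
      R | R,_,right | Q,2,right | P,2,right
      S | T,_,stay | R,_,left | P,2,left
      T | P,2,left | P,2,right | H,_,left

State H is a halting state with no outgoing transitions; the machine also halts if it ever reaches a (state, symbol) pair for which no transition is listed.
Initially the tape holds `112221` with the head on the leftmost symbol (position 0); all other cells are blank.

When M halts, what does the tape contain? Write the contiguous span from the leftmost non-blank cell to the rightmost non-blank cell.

1112221

P | ___[1]12221   read 1 → write 2, move left, go to R
R | __[_]212221   read _ → write 2, move right, go to P
P | __2[2]12221   read 2 → write 1, move left, go to T
T | __[2]112221   read 2 → write 2, move right, go to P
P | __2[1]12221   read 1 → write 2, move left, go to R
R | __[2]212221   read 2 → write 2, move right, go to Q
Q | __2[2]12221   read 2 → write 1, move left, go to P
P | __[2]112221   read 2 → write 1, move left, go to T
T | _[_]1112221   read _ → write _, move left, go to H
H | [_]_1112221
The non-blank tape span at halt is 1112221.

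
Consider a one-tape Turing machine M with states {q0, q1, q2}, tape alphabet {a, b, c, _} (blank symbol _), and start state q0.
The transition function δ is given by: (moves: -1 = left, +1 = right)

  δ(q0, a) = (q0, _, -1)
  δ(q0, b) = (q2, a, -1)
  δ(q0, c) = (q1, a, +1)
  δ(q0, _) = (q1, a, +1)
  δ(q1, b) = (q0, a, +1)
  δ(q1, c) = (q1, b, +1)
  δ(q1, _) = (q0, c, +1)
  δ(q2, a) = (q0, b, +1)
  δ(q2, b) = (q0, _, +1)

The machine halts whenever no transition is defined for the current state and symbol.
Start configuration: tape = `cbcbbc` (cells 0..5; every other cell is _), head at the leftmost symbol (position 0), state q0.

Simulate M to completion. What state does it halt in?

q2

q0 | _[c]bcbbc   read c → write a, move +1, go to q1
q1 | _a[b]cbbc   read b → write a, move +1, go to q0
q0 | _aa[c]bbc   read c → write a, move +1, go to q1
q1 | _aaa[b]bc   read b → write a, move +1, go to q0
q0 | _aaaa[b]c   read b → write a, move -1, go to q2
q2 | _aaa[a]ac   read a → write b, move +1, go to q0
q0 | _aaab[a]c   read a → write _, move -1, go to q0
q0 | _aaa[b]_c   read b → write a, move -1, go to q2
q2 | _aa[a]a_c   read a → write b, move +1, go to q0
q0 | _aab[a]_c   read a → write _, move -1, go to q0
q0 | _aa[b]__c   read b → write a, move -1, go to q2
q2 | _a[a]a__c   read a → write b, move +1, go to q0
q0 | _ab[a]__c   read a → write _, move -1, go to q0
q0 | _a[b]___c   read b → write a, move -1, go to q2
q2 | _[a]a___c   read a → write b, move +1, go to q0
q0 | _b[a]___c   read a → write _, move -1, go to q0
q0 | _[b]____c   read b → write a, move -1, go to q2
q2 | [_]a____c
No transition is defined for (q2, _); M halts in state q2.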